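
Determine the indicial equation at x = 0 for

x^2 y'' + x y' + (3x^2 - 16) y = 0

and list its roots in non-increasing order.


Divide by x^2 to reach normal form y'' + P_1(x) y' + P_2(x) y = 0 with P_1(x) = 1/x and P_2(x) = 3 - 16/x^2.
x = 0 is a singular point because the y'-coefficient 1/x has a pole at x = 0 and the y-coefficient 3 - 16/x^2 has a pole at x = 0.
It is a regular singular point because x P_1(x) = p(x) = 1 and x^2 P_2(x) = q(x) = 3x^2 - 16 are polynomials, hence analytic at x = 0.
p(0) = 1,  q(0) = -16.
Indicial equation: r(r-1) + p(0) r + q(0) = 0, i.e. r^2 + (p(0) - 1) r + q(0) = 0, i.e. r^2 - 16 = 0.
Discriminant: (0)^2 - 4(-16) = 64, so r = (0 ± 8)/2.
Solving: r_1 = 4, r_2 = -4.

indicial: r^2 - 16 = 0; roots r_1 = 4, r_2 = -4


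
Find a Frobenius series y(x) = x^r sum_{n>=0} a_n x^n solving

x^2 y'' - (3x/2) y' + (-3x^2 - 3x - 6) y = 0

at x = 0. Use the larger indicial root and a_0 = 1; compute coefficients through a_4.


Write in Frobenius form y'' + (p(x)/x) y' + (q(x)/x^2) y = 0:
  p(x) = -3/2,  q(x) = -3x^2 - 3x - 6.
Indicial equation: r(r-1) + (-3/2) r + (-6) = 0 -> roots r_1 = 4, r_2 = -3/2.
Take r = r_1 = 4. Let y(x) = x^r sum_{n>=0} a_n x^n with a_0 = 1.
Substitute y = x^r sum a_n x^n and match x^{r+n}. The recurrence is
  D(n) a_n - 3 a_{n-1} - 3 a_{n-2} = 0,  where D(n) = (r+n)(r+n-1) + (-3/2)(r+n) + (-6).
  a_n = [3 a_{n-1} + 3 a_{n-2}] / D(n).
Since the indicial polynomial factors as (r - r_1)(r - r_2), D(n) = (r_1 + n - r_1)(r_1 + n - r_2) = n(n + 11/2).
Evaluating step by step (a_0 = 1):
  n = 1: D(1) = 1(1 + 11/2) = 13/2; numerator = 3(1) = 3; a_1 = (3)/(13/2) = 6/13
  n = 2: D(2) = 2(2 + 11/2) = 15; numerator = 3(6/13) + 3(1) = 57/13; a_2 = (57/13)/(15) = 19/65
  n = 3: D(3) = 3(3 + 11/2) = 51/2; numerator = 3(19/65) + 3(6/13) = 147/65; a_3 = (147/65)/(51/2) = 98/1105
  n = 4: D(4) = 4(4 + 11/2) = 38; numerator = 3(98/1105) + 3(19/65) = 1263/1105; a_4 = (1263/1105)/(38) = 1263/41990

r = 4; a_0 = 1; a_1 = 6/13; a_2 = 19/65; a_3 = 98/1105; a_4 = 1263/41990


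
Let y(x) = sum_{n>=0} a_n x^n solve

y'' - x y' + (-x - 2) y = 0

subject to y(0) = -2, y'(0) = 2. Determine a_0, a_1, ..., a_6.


Ansatz: y(x) = sum_{n>=0} a_n x^n, so y'(x) = sum_{n>=1} n a_n x^(n-1) and y''(x) = sum_{n>=2} n(n-1) a_n x^(n-2).
Substitute into P(x) y'' + Q(x) y' + R(x) y = 0 with P(x) = 1, Q(x) = -x, R(x) = -x - 2, and match powers of x.
Initial conditions: a_0 = -2, a_1 = 2.
Setting the coefficient of each power of x to zero and solving order by order (substituting the coefficients already found):
  x^0: 2 a_2 - 2 a_0 = 0  ->  2 a_2 = 2 a_0 = -4  ->  a_2 = -2
  x^1: 6 a_3 - 3 a_1 - a_0 = 0  ->  6 a_3 = 3 a_1 + a_0 = 4  ->  a_3 = 2/3
  x^2: 12 a_4 - 4 a_2 - a_1 = 0  ->  12 a_4 = 4 a_2 + a_1 = -6  ->  a_4 = -1/2
  x^3: 20 a_5 - 5 a_3 - a_2 = 0  ->  20 a_5 = 5 a_3 + a_2 = 4/3  ->  a_5 = 1/15
  x^4: 30 a_6 - 6 a_4 - a_3 = 0  ->  30 a_6 = 6 a_4 + a_3 = -7/3  ->  a_6 = -7/90
Truncated series: y(x) = -2 + 2 x - 2 x^2 + (2/3) x^3 - (1/2) x^4 + (1/15) x^5 - (7/90) x^6 + O(x^7).

a_0 = -2; a_1 = 2; a_2 = -2; a_3 = 2/3; a_4 = -1/2; a_5 = 1/15; a_6 = -7/90


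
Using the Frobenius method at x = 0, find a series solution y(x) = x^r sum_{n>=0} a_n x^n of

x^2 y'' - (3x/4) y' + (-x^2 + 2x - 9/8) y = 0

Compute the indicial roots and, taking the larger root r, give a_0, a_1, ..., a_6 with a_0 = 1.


Write in Frobenius form y'' + (p(x)/x) y' + (q(x)/x^2) y = 0:
  p(x) = -3/4,  q(x) = -x^2 + 2x - 9/8.
Indicial equation: r(r-1) + (-3/4) r + (-9/8) = 0 -> roots r_1 = 9/4, r_2 = -1/2.
Take r = r_1 = 9/4. Let y(x) = x^r sum_{n>=0} a_n x^n with a_0 = 1.
Substitute y = x^r sum a_n x^n and match x^{r+n}. The recurrence is
  D(n) a_n + 2 a_{n-1} - 1 a_{n-2} = 0,  where D(n) = (r+n)(r+n-1) + (-3/4)(r+n) + (-9/8).
  a_n = [-2 a_{n-1} + 1 a_{n-2}] / D(n).
Since the indicial polynomial factors as (r - r_1)(r - r_2), D(n) = (r_1 + n - r_1)(r_1 + n - r_2) = n(n + 11/4).
Evaluating step by step (a_0 = 1):
  n = 1: D(1) = 1(1 + 11/4) = 15/4; numerator = -2(1) = -2; a_1 = (-2)/(15/4) = -8/15
  n = 2: D(2) = 2(2 + 11/4) = 19/2; numerator = -2(-8/15) + 1(1) = 31/15; a_2 = (31/15)/(19/2) = 62/285
  n = 3: D(3) = 3(3 + 11/4) = 69/4; numerator = -2(62/285) + 1(-8/15) = -92/95; a_3 = (-92/95)/(69/4) = -16/285
  n = 4: D(4) = 4(4 + 11/4) = 27; numerator = -2(-16/285) + 1(62/285) = 94/285; a_4 = (94/285)/(27) = 94/7695
  n = 5: D(5) = 5(5 + 11/4) = 155/4; numerator = -2(94/7695) + 1(-16/285) = -124/1539; a_5 = (-124/1539)/(155/4) = -16/7695
  n = 6: D(6) = 6(6 + 11/4) = 105/2; numerator = -2(-16/7695) + 1(94/7695) = 14/855; a_6 = (14/855)/(105/2) = 4/12825

r = 9/4; a_0 = 1; a_1 = -8/15; a_2 = 62/285; a_3 = -16/285; a_4 = 94/7695; a_5 = -16/7695; a_6 = 4/12825


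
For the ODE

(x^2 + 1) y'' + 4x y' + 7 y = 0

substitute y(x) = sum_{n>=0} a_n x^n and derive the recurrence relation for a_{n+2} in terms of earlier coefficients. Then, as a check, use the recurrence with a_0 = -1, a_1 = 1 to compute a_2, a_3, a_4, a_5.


Substitute y = sum_n a_n x^n.
(1 + 1 x^2) y'' contributes (n+2)(n+1) a_{n+2} + n(n-1) a_n at x^n.
4 x y'(x) contributes 4 n a_n at x^n.
7 y(x) contributes 7 a_n at x^n.
Matching x^n: (n+2)(n+1) a_{n+2} + (n(n-1) + 4 n + 7) a_n = 0.
Thus a_{n+2} = (-n(n-1) - 4 n - 7) / ((n+1)(n+2)) * a_n.

Check with a_0 = -1, a_1 = 1 (apply the recurrence for n = 0, 1, 2, 3): a_0 = -1, a_1 = 1, a_2 = 7/2, a_3 = -11/6, a_4 = -119/24, a_5 = 55/24.

a_(n+2) = (-n(n-1) - 4 n - 7) / ((n+1)(n+2)) * a_n; check: a_0 = -1, a_1 = 1, a_2 = 7/2, a_3 = -11/6, a_4 = -119/24, a_5 = 55/24


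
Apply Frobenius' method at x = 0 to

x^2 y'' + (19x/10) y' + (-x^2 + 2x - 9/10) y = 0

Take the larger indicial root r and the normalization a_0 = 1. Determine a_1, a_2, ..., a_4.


Write in Frobenius form y'' + (p(x)/x) y' + (q(x)/x^2) y = 0:
  p(x) = 19/10,  q(x) = -x^2 + 2x - 9/10.
Indicial equation: r(r-1) + (19/10) r + (-9/10) = 0 -> roots r_1 = 3/5, r_2 = -3/2.
Take r = r_1 = 3/5. Let y(x) = x^r sum_{n>=0} a_n x^n with a_0 = 1.
Substitute y = x^r sum a_n x^n and match x^{r+n}. The recurrence is
  D(n) a_n + 2 a_{n-1} - 1 a_{n-2} = 0,  where D(n) = (r+n)(r+n-1) + (19/10)(r+n) + (-9/10).
  a_n = [-2 a_{n-1} + 1 a_{n-2}] / D(n).
Since the indicial polynomial factors as (r - r_1)(r - r_2), D(n) = (r_1 + n - r_1)(r_1 + n - r_2) = n(n + 21/10).
Evaluating step by step (a_0 = 1):
  n = 1: D(1) = 1(1 + 21/10) = 31/10; numerator = -2(1) = -2; a_1 = (-2)/(31/10) = -20/31
  n = 2: D(2) = 2(2 + 21/10) = 41/5; numerator = -2(-20/31) + 1(1) = 71/31; a_2 = (71/31)/(41/5) = 355/1271
  n = 3: D(3) = 3(3 + 21/10) = 153/10; numerator = -2(355/1271) + 1(-20/31) = -1530/1271; a_3 = (-1530/1271)/(153/10) = -100/1271
  n = 4: D(4) = 4(4 + 21/10) = 122/5; numerator = -2(-100/1271) + 1(355/1271) = 555/1271; a_4 = (555/1271)/(122/5) = 2775/155062

r = 3/5; a_0 = 1; a_1 = -20/31; a_2 = 355/1271; a_3 = -100/1271; a_4 = 2775/155062


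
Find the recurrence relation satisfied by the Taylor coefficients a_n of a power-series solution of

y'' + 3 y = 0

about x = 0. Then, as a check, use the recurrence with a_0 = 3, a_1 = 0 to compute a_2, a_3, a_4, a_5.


Substitute y = sum_n a_n x^n into y'' + (const) y = 0.
y''(x) = sum_{n>=0} (n+2)(n+1) a_{n+2} x^n.
The ODE becomes sum_n [(n+2)(n+1) a_{n+2} + 3 a_n] x^n = 0.
Setting each coefficient to zero gives the recurrence:
  (n+2)(n+1) a_{n+2} + 3 a_n = 0,
  a_{n+2} = -3 / ((n+1)(n+2)) a_n.

Check with a_0 = 3, a_1 = 0 (apply the recurrence for n = 0, 1, 2, 3): a_0 = 3, a_1 = 0, a_2 = -9/2, a_3 = 0, a_4 = 9/8, a_5 = 0.

a_{n+2} = -3/((n+1)(n+2)) * a_n; check: a_0 = 3, a_1 = 0, a_2 = -9/2, a_3 = 0, a_4 = 9/8, a_5 = 0


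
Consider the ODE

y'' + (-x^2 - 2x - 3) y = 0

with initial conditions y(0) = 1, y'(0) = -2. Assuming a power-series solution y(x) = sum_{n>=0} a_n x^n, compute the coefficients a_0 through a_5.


Ansatz: y(x) = sum_{n>=0} a_n x^n, so y'(x) = sum_{n>=1} n a_n x^(n-1) and y''(x) = sum_{n>=2} n(n-1) a_n x^(n-2).
Substitute into P(x) y'' + Q(x) y' + R(x) y = 0 with P(x) = 1, Q(x) = 0, R(x) = -x^2 - 2x - 3, and match powers of x.
Initial conditions: a_0 = 1, a_1 = -2.
Setting the coefficient of each power of x to zero and solving order by order (substituting the coefficients already found):
  x^0: 2 a_2 - 3 a_0 = 0  ->  2 a_2 = 3 a_0 = 3  ->  a_2 = 3/2
  x^1: 6 a_3 - 3 a_1 - 2 a_0 = 0  ->  6 a_3 = 3 a_1 + 2 a_0 = -4  ->  a_3 = -2/3
  x^2: 12 a_4 - 3 a_2 - 2 a_1 - a_0 = 0  ->  12 a_4 = 3 a_2 + 2 a_1 + a_0 = 3/2  ->  a_4 = 1/8
  x^3: 20 a_5 - 3 a_3 - 2 a_2 - a_1 = 0  ->  20 a_5 = 3 a_3 + 2 a_2 + a_1 = -1  ->  a_5 = -1/20
Truncated series: y(x) = 1 - 2 x + (3/2) x^2 - (2/3) x^3 + (1/8) x^4 - (1/20) x^5 + O(x^6).

a_0 = 1; a_1 = -2; a_2 = 3/2; a_3 = -2/3; a_4 = 1/8; a_5 = -1/20


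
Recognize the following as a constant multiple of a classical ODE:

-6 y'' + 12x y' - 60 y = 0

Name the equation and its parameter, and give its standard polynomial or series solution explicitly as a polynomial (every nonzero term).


All three coefficients share the factor -6; dividing through by -6 gives  y'' - 2x y' + 10 y = 0.
This matches the Hermite equation y'' - 2x y' + 2n y = 0 with 2n = 10, so n = 5; the polynomial solution is H_5(x).
With y = sum_k a_k x^k, matching x^k gives (k+2)(k+1) a_{k+2} = 2(k - n) a_k = 2(k - 5) a_k. The right side vanishes at k = 5, so the series with the parity of 5 terminates at degree 5.
Standard normalization: leading coefficient of H_n is 2^n, so a_5 = 2^5 = 32. Work downward with a_k = (k+1)(k+2) a_{k+2} / (2(k - n)):
  a_3 = (4)(5)(32) / (2(3 - 5)) = 640/(-4) = -160
  a_1 = (2)(3)(-160) / (2(1 - 5)) = -960/(-8) = 120
Hence H_5(x) = 32 x^5 - 160 x^3 + 120 x.

H_5(x); series = 32 x^5 - 160 x^3 + 120 x


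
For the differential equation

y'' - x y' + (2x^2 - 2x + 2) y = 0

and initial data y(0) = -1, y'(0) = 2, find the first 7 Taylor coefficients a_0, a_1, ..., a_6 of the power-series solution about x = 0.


Ansatz: y(x) = sum_{n>=0} a_n x^n, so y'(x) = sum_{n>=1} n a_n x^(n-1) and y''(x) = sum_{n>=2} n(n-1) a_n x^(n-2).
Substitute into P(x) y'' + Q(x) y' + R(x) y = 0 with P(x) = 1, Q(x) = -x, R(x) = 2x^2 - 2x + 2, and match powers of x.
Initial conditions: a_0 = -1, a_1 = 2.
Setting the coefficient of each power of x to zero and solving order by order (substituting the coefficients already found):
  x^0: 2 a_2 + 2 a_0 = 0  ->  2 a_2 = -2 a_0 = 2  ->  a_2 = 1
  x^1: 6 a_3 + a_1 - 2 a_0 = 0  ->  6 a_3 = -a_1 + 2 a_0 = -4  ->  a_3 = -2/3
  x^2: 12 a_4 - 2 a_1 + 2 a_0 = 0  ->  12 a_4 = 2 a_1 - 2 a_0 = 6  ->  a_4 = 1/2
  x^3: 20 a_5 - a_3 - 2 a_2 + 2 a_1 = 0  ->  20 a_5 = a_3 + 2 a_2 - 2 a_1 = -8/3  ->  a_5 = -2/15
  x^4: 30 a_6 - 2 a_4 - 2 a_3 + 2 a_2 = 0  ->  30 a_6 = 2 a_4 + 2 a_3 - 2 a_2 = -7/3  ->  a_6 = -7/90
Truncated series: y(x) = -1 + 2 x + x^2 - (2/3) x^3 + (1/2) x^4 - (2/15) x^5 - (7/90) x^6 + O(x^7).

a_0 = -1; a_1 = 2; a_2 = 1; a_3 = -2/3; a_4 = 1/2; a_5 = -2/15; a_6 = -7/90


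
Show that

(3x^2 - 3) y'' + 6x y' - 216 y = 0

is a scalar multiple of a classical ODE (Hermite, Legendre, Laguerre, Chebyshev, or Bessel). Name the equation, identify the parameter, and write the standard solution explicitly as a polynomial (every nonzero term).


All three coefficients share the factor -3; dividing through by -3 gives  (1 - x^2) y'' - 2x y' + 72 y = 0.
This matches the Legendre equation (1 - x^2) y'' - 2x y' + n(n+1) y = 0 (note the -2x y' term) with n(n+1) = 72, so n = 8; the polynomial solution is P_8(x).
With y = sum_k a_k x^k, matching x^k gives (k+2)(k+1) a_{k+2} = [k(k+1) - n(n+1)] a_k = (k - 8)(k + 9) a_k. The right side vanishes at k = 8, so the series with the parity of 8 terminates at degree 8.
Standard normalization (P_n(1) = 1): leading coefficient (2n)!/(2^n (n!)^2) = 20922789888000/(256*1625702400) = 6435/128, so a_8 = 6435/128. Work downward with a_k = (k+1)(k+2) a_{k+2} / ((k - 8)(k + 9)):
  a_6 = (7)(8)(6435/128) / ((6 - 8)(6 + 9)) = (45045/16)/(-30) = -3003/32
  a_4 = (5)(6)(-3003/32) / ((4 - 8)(4 + 9)) = (-45045/16)/(-52) = 3465/64
  a_2 = (3)(4)(3465/64) / ((2 - 8)(2 + 9)) = (10395/16)/(-66) = -315/32
  a_0 = (1)(2)(-315/32) / ((0 - 8)(0 + 9)) = (-315/16)/(-72) = 35/128
Hence P_8(x) = 6435 x^8/128 - 3003 x^6/32 + 3465 x^4/64 - 315 x^2/32 + 35/128.

P_8(x); series = 6435 x^8/128 - 3003 x^6/32 + 3465 x^4/64 - 315 x^2/32 + 35/128


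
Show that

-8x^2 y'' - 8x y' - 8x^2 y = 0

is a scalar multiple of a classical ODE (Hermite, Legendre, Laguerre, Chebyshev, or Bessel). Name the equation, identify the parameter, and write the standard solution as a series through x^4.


All three coefficients share the factor -8; dividing through by -8 gives  x^2 y'' + x y' + x^2 y = 0.
This matches the Bessel equation x^2 y'' + x y' + (x^2 - nu^2) y = 0 with nu^2 = 0, so nu = 0; the solution bounded at x = 0 is J_0(x).
Frobenius at x = 0: indicial roots ±nu; for r = nu the recurrence k(k + 2nu) c_k = -c_{k-2} gives the standard series J_nu(x) = sum_{k>=0} (-1)^k / (k! (k+nu)!) (x/2)^(2k+nu). Evaluate the first 3 terms:
  k = 0: (-1)^0 / (0! * 0! * 2^0) x^0 = 1/(1*1*1) x^0 = (1) x^0
  k = 1: (-1)^1 / (1! * 1! * 2^2) x^2 = -1/(1*1*4) x^2 = (-1/4) x^2
  k = 2: (-1)^2 / (2! * 2! * 2^4) x^4 = 1/(2*2*16) x^4 = (1/64) x^4
Hence J_0(x) = x^4/64 - x^2/4 + 1 + ....

J_0(x); series = x^4/64 - x^2/4 + 1


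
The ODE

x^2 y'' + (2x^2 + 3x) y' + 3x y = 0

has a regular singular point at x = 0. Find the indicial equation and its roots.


Divide by x^2 to reach normal form y'' + P_1(x) y' + P_2(x) y = 0 with P_1(x) = 2 + 3/x and P_2(x) = 3/x.
x = 0 is a singular point because the y'-coefficient 2 + 3/x has a pole at x = 0 and the y-coefficient 3/x has a pole at x = 0.
It is a regular singular point because x P_1(x) = p(x) = 2x + 3 and x^2 P_2(x) = q(x) = 3x are polynomials, hence analytic at x = 0.
p(0) = 3,  q(0) = 0.
Indicial equation: r(r-1) + p(0) r + q(0) = 0, i.e. r^2 + (p(0) - 1) r + q(0) = 0, i.e. r^2 + 2 r = 0.
Discriminant: (2)^2 - 4(0) = 4, so r = (-2 ± 2)/2.
Solving: r_1 = 0, r_2 = -2.

indicial: r^2 + 2 r = 0; roots r_1 = 0, r_2 = -2


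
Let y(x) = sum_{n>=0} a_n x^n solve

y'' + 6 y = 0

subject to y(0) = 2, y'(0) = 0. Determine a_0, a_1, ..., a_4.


Ansatz: y(x) = sum_{n>=0} a_n x^n, so y'(x) = sum_{n>=1} n a_n x^(n-1) and y''(x) = sum_{n>=2} n(n-1) a_n x^(n-2).
Substitute into P(x) y'' + Q(x) y' + R(x) y = 0 with P(x) = 1, Q(x) = 0, R(x) = 6, and match powers of x.
Initial conditions: a_0 = 2, a_1 = 0.
Setting the coefficient of each power of x to zero and solving order by order (substituting the coefficients already found):
  x^0: 2 a_2 + 6 a_0 = 0  ->  2 a_2 = -6 a_0 = -12  ->  a_2 = -6
  x^1: 6 a_3 + 6 a_1 = 0  ->  6 a_3 = -6 a_1 = 0  ->  a_3 = 0
  x^2: 12 a_4 + 6 a_2 = 0  ->  12 a_4 = -6 a_2 = 36  ->  a_4 = 3
Truncated series: y(x) = 2 - 6 x^2 + 3 x^4 + O(x^5).

a_0 = 2; a_1 = 0; a_2 = -6; a_3 = 0; a_4 = 3


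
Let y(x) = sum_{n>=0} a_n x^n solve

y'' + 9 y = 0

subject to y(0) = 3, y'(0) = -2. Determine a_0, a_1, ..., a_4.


Ansatz: y(x) = sum_{n>=0} a_n x^n, so y'(x) = sum_{n>=1} n a_n x^(n-1) and y''(x) = sum_{n>=2} n(n-1) a_n x^(n-2).
Substitute into P(x) y'' + Q(x) y' + R(x) y = 0 with P(x) = 1, Q(x) = 0, R(x) = 9, and match powers of x.
Initial conditions: a_0 = 3, a_1 = -2.
Setting the coefficient of each power of x to zero and solving order by order (substituting the coefficients already found):
  x^0: 2 a_2 + 9 a_0 = 0  ->  2 a_2 = -9 a_0 = -27  ->  a_2 = -27/2
  x^1: 6 a_3 + 9 a_1 = 0  ->  6 a_3 = -9 a_1 = 18  ->  a_3 = 3
  x^2: 12 a_4 + 9 a_2 = 0  ->  12 a_4 = -9 a_2 = 243/2  ->  a_4 = 81/8
Truncated series: y(x) = 3 - 2 x - (27/2) x^2 + 3 x^3 + (81/8) x^4 + O(x^5).

a_0 = 3; a_1 = -2; a_2 = -27/2; a_3 = 3; a_4 = 81/8


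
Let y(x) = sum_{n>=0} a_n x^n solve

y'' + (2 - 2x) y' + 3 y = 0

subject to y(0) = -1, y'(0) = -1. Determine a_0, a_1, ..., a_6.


Ansatz: y(x) = sum_{n>=0} a_n x^n, so y'(x) = sum_{n>=1} n a_n x^(n-1) and y''(x) = sum_{n>=2} n(n-1) a_n x^(n-2).
Substitute into P(x) y'' + Q(x) y' + R(x) y = 0 with P(x) = 1, Q(x) = 2 - 2x, R(x) = 3, and match powers of x.
Initial conditions: a_0 = -1, a_1 = -1.
Setting the coefficient of each power of x to zero and solving order by order (substituting the coefficients already found):
  x^0: 2 a_2 + 2 a_1 + 3 a_0 = 0  ->  2 a_2 = -2 a_1 - 3 a_0 = 5  ->  a_2 = 5/2
  x^1: 6 a_3 + 4 a_2 + a_1 = 0  ->  6 a_3 = -4 a_2 - a_1 = -9  ->  a_3 = -3/2
  x^2: 12 a_4 + 6 a_3 - a_2 = 0  ->  12 a_4 = -6 a_3 + a_2 = 23/2  ->  a_4 = 23/24
  x^3: 20 a_5 + 8 a_4 - 3 a_3 = 0  ->  20 a_5 = -8 a_4 + 3 a_3 = -73/6  ->  a_5 = -73/120
  x^4: 30 a_6 + 10 a_5 - 5 a_4 = 0  ->  30 a_6 = -10 a_5 + 5 a_4 = 87/8  ->  a_6 = 29/80
Truncated series: y(x) = -1 - x + (5/2) x^2 - (3/2) x^3 + (23/24) x^4 - (73/120) x^5 + (29/80) x^6 + O(x^7).

a_0 = -1; a_1 = -1; a_2 = 5/2; a_3 = -3/2; a_4 = 23/24; a_5 = -73/120; a_6 = 29/80


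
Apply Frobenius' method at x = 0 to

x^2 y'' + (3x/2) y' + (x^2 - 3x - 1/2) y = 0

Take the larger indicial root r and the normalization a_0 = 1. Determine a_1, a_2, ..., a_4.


Write in Frobenius form y'' + (p(x)/x) y' + (q(x)/x^2) y = 0:
  p(x) = 3/2,  q(x) = x^2 - 3x - 1/2.
Indicial equation: r(r-1) + (3/2) r + (-1/2) = 0 -> roots r_1 = 1/2, r_2 = -1.
Take r = r_1 = 1/2. Let y(x) = x^r sum_{n>=0} a_n x^n with a_0 = 1.
Substitute y = x^r sum a_n x^n and match x^{r+n}. The recurrence is
  D(n) a_n - 3 a_{n-1} + 1 a_{n-2} = 0,  where D(n) = (r+n)(r+n-1) + (3/2)(r+n) + (-1/2).
  a_n = [3 a_{n-1} - 1 a_{n-2}] / D(n).
Since the indicial polynomial factors as (r - r_1)(r - r_2), D(n) = (r_1 + n - r_1)(r_1 + n - r_2) = n(n + 3/2).
Evaluating step by step (a_0 = 1):
  n = 1: D(1) = 1(1 + 3/2) = 5/2; numerator = 3(1) = 3; a_1 = (3)/(5/2) = 6/5
  n = 2: D(2) = 2(2 + 3/2) = 7; numerator = 3(6/5) - 1(1) = 13/5; a_2 = (13/5)/(7) = 13/35
  n = 3: D(3) = 3(3 + 3/2) = 27/2; numerator = 3(13/35) - 1(6/5) = -3/35; a_3 = (-3/35)/(27/2) = -2/315
  n = 4: D(4) = 4(4 + 3/2) = 22; numerator = 3(-2/315) - 1(13/35) = -41/105; a_4 = (-41/105)/(22) = -41/2310

r = 1/2; a_0 = 1; a_1 = 6/5; a_2 = 13/35; a_3 = -2/315; a_4 = -41/2310


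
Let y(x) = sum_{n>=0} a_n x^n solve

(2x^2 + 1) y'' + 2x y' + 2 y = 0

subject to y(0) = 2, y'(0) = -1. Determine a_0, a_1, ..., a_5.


Ansatz: y(x) = sum_{n>=0} a_n x^n, so y'(x) = sum_{n>=1} n a_n x^(n-1) and y''(x) = sum_{n>=2} n(n-1) a_n x^(n-2).
Substitute into P(x) y'' + Q(x) y' + R(x) y = 0 with P(x) = 2x^2 + 1, Q(x) = 2x, R(x) = 2, and match powers of x.
Initial conditions: a_0 = 2, a_1 = -1.
Setting the coefficient of each power of x to zero and solving order by order (substituting the coefficients already found):
  x^0: 2 a_2 + 2 a_0 = 0  ->  2 a_2 = -2 a_0 = -4  ->  a_2 = -2
  x^1: 6 a_3 + 4 a_1 = 0  ->  6 a_3 = -4 a_1 = 4  ->  a_3 = 2/3
  x^2: 12 a_4 + 10 a_2 = 0  ->  12 a_4 = -10 a_2 = 20  ->  a_4 = 5/3
  x^3: 20 a_5 + 20 a_3 = 0  ->  20 a_5 = -20 a_3 = -40/3  ->  a_5 = -2/3
Truncated series: y(x) = 2 - x - 2 x^2 + (2/3) x^3 + (5/3) x^4 - (2/3) x^5 + O(x^6).

a_0 = 2; a_1 = -1; a_2 = -2; a_3 = 2/3; a_4 = 5/3; a_5 = -2/3


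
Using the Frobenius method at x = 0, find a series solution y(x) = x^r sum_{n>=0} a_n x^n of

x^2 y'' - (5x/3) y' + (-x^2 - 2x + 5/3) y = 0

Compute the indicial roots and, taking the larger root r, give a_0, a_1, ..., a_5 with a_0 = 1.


Write in Frobenius form y'' + (p(x)/x) y' + (q(x)/x^2) y = 0:
  p(x) = -5/3,  q(x) = -x^2 - 2x + 5/3.
Indicial equation: r(r-1) + (-5/3) r + (5/3) = 0 -> roots r_1 = 5/3, r_2 = 1.
Take r = r_1 = 5/3. Let y(x) = x^r sum_{n>=0} a_n x^n with a_0 = 1.
Substitute y = x^r sum a_n x^n and match x^{r+n}. The recurrence is
  D(n) a_n - 2 a_{n-1} - 1 a_{n-2} = 0,  where D(n) = (r+n)(r+n-1) + (-5/3)(r+n) + (5/3).
  a_n = [2 a_{n-1} + 1 a_{n-2}] / D(n).
Since the indicial polynomial factors as (r - r_1)(r - r_2), D(n) = (r_1 + n - r_1)(r_1 + n - r_2) = n(n + 2/3).
Evaluating step by step (a_0 = 1):
  n = 1: D(1) = 1(1 + 2/3) = 5/3; numerator = 2(1) = 2; a_1 = (2)/(5/3) = 6/5
  n = 2: D(2) = 2(2 + 2/3) = 16/3; numerator = 2(6/5) + 1(1) = 17/5; a_2 = (17/5)/(16/3) = 51/80
  n = 3: D(3) = 3(3 + 2/3) = 11; numerator = 2(51/80) + 1(6/5) = 99/40; a_3 = (99/40)/(11) = 9/40
  n = 4: D(4) = 4(4 + 2/3) = 56/3; numerator = 2(9/40) + 1(51/80) = 87/80; a_4 = (87/80)/(56/3) = 261/4480
  n = 5: D(5) = 5(5 + 2/3) = 85/3; numerator = 2(261/4480) + 1(9/40) = 153/448; a_5 = (153/448)/(85/3) = 27/2240

r = 5/3; a_0 = 1; a_1 = 6/5; a_2 = 51/80; a_3 = 9/40; a_4 = 261/4480; a_5 = 27/2240


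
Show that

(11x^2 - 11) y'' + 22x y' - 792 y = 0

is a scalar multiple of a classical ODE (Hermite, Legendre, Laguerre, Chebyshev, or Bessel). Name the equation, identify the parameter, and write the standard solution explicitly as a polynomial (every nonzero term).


All three coefficients share the factor -11; dividing through by -11 gives  (1 - x^2) y'' - 2x y' + 72 y = 0.
This matches the Legendre equation (1 - x^2) y'' - 2x y' + n(n+1) y = 0 (note the -2x y' term) with n(n+1) = 72, so n = 8; the polynomial solution is P_8(x).
With y = sum_k a_k x^k, matching x^k gives (k+2)(k+1) a_{k+2} = [k(k+1) - n(n+1)] a_k = (k - 8)(k + 9) a_k. The right side vanishes at k = 8, so the series with the parity of 8 terminates at degree 8.
Standard normalization (P_n(1) = 1): leading coefficient (2n)!/(2^n (n!)^2) = 20922789888000/(256*1625702400) = 6435/128, so a_8 = 6435/128. Work downward with a_k = (k+1)(k+2) a_{k+2} / ((k - 8)(k + 9)):
  a_6 = (7)(8)(6435/128) / ((6 - 8)(6 + 9)) = (45045/16)/(-30) = -3003/32
  a_4 = (5)(6)(-3003/32) / ((4 - 8)(4 + 9)) = (-45045/16)/(-52) = 3465/64
  a_2 = (3)(4)(3465/64) / ((2 - 8)(2 + 9)) = (10395/16)/(-66) = -315/32
  a_0 = (1)(2)(-315/32) / ((0 - 8)(0 + 9)) = (-315/16)/(-72) = 35/128
Hence P_8(x) = 6435 x^8/128 - 3003 x^6/32 + 3465 x^4/64 - 315 x^2/32 + 35/128.

P_8(x); series = 6435 x^8/128 - 3003 x^6/32 + 3465 x^4/64 - 315 x^2/32 + 35/128


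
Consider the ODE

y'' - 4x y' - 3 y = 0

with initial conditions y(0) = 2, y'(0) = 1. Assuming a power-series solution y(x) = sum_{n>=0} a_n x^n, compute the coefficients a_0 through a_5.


Ansatz: y(x) = sum_{n>=0} a_n x^n, so y'(x) = sum_{n>=1} n a_n x^(n-1) and y''(x) = sum_{n>=2} n(n-1) a_n x^(n-2).
Substitute into P(x) y'' + Q(x) y' + R(x) y = 0 with P(x) = 1, Q(x) = -4x, R(x) = -3, and match powers of x.
Initial conditions: a_0 = 2, a_1 = 1.
Setting the coefficient of each power of x to zero and solving order by order (substituting the coefficients already found):
  x^0: 2 a_2 - 3 a_0 = 0  ->  2 a_2 = 3 a_0 = 6  ->  a_2 = 3
  x^1: 6 a_3 - 7 a_1 = 0  ->  6 a_3 = 7 a_1 = 7  ->  a_3 = 7/6
  x^2: 12 a_4 - 11 a_2 = 0  ->  12 a_4 = 11 a_2 = 33  ->  a_4 = 11/4
  x^3: 20 a_5 - 15 a_3 = 0  ->  20 a_5 = 15 a_3 = 35/2  ->  a_5 = 7/8
Truncated series: y(x) = 2 + x + 3 x^2 + (7/6) x^3 + (11/4) x^4 + (7/8) x^5 + O(x^6).

a_0 = 2; a_1 = 1; a_2 = 3; a_3 = 7/6; a_4 = 11/4; a_5 = 7/8


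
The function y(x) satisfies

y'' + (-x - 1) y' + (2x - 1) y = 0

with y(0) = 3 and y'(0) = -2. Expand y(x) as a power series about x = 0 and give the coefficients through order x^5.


Ansatz: y(x) = sum_{n>=0} a_n x^n, so y'(x) = sum_{n>=1} n a_n x^(n-1) and y''(x) = sum_{n>=2} n(n-1) a_n x^(n-2).
Substitute into P(x) y'' + Q(x) y' + R(x) y = 0 with P(x) = 1, Q(x) = -x - 1, R(x) = 2x - 1, and match powers of x.
Initial conditions: a_0 = 3, a_1 = -2.
Setting the coefficient of each power of x to zero and solving order by order (substituting the coefficients already found):
  x^0: 2 a_2 - a_1 - a_0 = 0  ->  2 a_2 = a_1 + a_0 = 1  ->  a_2 = 1/2
  x^1: 6 a_3 - 2 a_2 - 2 a_1 + 2 a_0 = 0  ->  6 a_3 = 2 a_2 + 2 a_1 - 2 a_0 = -9  ->  a_3 = -3/2
  x^2: 12 a_4 - 3 a_3 - 3 a_2 + 2 a_1 = 0  ->  12 a_4 = 3 a_3 + 3 a_2 - 2 a_1 = 1  ->  a_4 = 1/12
  x^3: 20 a_5 - 4 a_4 - 4 a_3 + 2 a_2 = 0  ->  20 a_5 = 4 a_4 + 4 a_3 - 2 a_2 = -20/3  ->  a_5 = -1/3
Truncated series: y(x) = 3 - 2 x + (1/2) x^2 - (3/2) x^3 + (1/12) x^4 - (1/3) x^5 + O(x^6).

a_0 = 3; a_1 = -2; a_2 = 1/2; a_3 = -3/2; a_4 = 1/12; a_5 = -1/3


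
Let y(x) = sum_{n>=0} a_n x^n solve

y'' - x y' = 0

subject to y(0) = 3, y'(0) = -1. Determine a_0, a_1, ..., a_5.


Ansatz: y(x) = sum_{n>=0} a_n x^n, so y'(x) = sum_{n>=1} n a_n x^(n-1) and y''(x) = sum_{n>=2} n(n-1) a_n x^(n-2).
Substitute into P(x) y'' + Q(x) y' + R(x) y = 0 with P(x) = 1, Q(x) = -x, R(x) = 0, and match powers of x.
Initial conditions: a_0 = 3, a_1 = -1.
Setting the coefficient of each power of x to zero and solving order by order (substituting the coefficients already found):
  x^0: 2 a_2 = 0  ->  a_2 = 0
  x^1: 6 a_3 - a_1 = 0  ->  6 a_3 = a_1 = -1  ->  a_3 = -1/6
  x^2: 12 a_4 - 2 a_2 = 0  ->  12 a_4 = 2 a_2 = 0  ->  a_4 = 0
  x^3: 20 a_5 - 3 a_3 = 0  ->  20 a_5 = 3 a_3 = -1/2  ->  a_5 = -1/40
Truncated series: y(x) = 3 - x - (1/6) x^3 - (1/40) x^5 + O(x^6).

a_0 = 3; a_1 = -1; a_2 = 0; a_3 = -1/6; a_4 = 0; a_5 = -1/40


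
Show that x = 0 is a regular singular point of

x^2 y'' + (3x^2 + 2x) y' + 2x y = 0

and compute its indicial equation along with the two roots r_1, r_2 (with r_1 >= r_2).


Divide by x^2 to reach normal form y'' + P_1(x) y' + P_2(x) y = 0 with P_1(x) = 3 + 2/x and P_2(x) = 2/x.
x = 0 is a singular point because the y'-coefficient 3 + 2/x has a pole at x = 0 and the y-coefficient 2/x has a pole at x = 0.
It is a regular singular point because x P_1(x) = p(x) = 3x + 2 and x^2 P_2(x) = q(x) = 2x are polynomials, hence analytic at x = 0.
p(0) = 2,  q(0) = 0.
Indicial equation: r(r-1) + p(0) r + q(0) = 0, i.e. r^2 + (p(0) - 1) r + q(0) = 0, i.e. r^2 + 1 r = 0.
Discriminant: (1)^2 - 4(0) = 1, so r = (-1 ± 1)/2.
Solving: r_1 = 0, r_2 = -1.

indicial: r^2 + 1 r = 0; roots r_1 = 0, r_2 = -1


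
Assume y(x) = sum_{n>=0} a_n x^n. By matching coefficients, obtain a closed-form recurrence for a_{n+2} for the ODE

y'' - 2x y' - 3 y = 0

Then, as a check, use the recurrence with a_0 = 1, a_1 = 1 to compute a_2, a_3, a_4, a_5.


Substitute y = sum_n a_n x^n.
y''(x) has coefficient (n+2)(n+1) a_{n+2} at x^n;
-2 x y'(x) has coefficient -2 n a_n at x^n (shift);
-3 y(x) has coefficient -3 a_n at x^n.
Matching x^n: (n+2)(n+1) a_{n+2} + (-2n - 3) a_n = 0.
Thus a_{n+2} = (2n + 3) / ((n+1)(n+2)) * a_n.

Check with a_0 = 1, a_1 = 1 (apply the recurrence for n = 0, 1, 2, 3): a_0 = 1, a_1 = 1, a_2 = 3/2, a_3 = 5/6, a_4 = 7/8, a_5 = 3/8.

a_(n+2) = (2n + 3) / ((n+1)(n+2)) * a_n; check: a_0 = 1, a_1 = 1, a_2 = 3/2, a_3 = 5/6, a_4 = 7/8, a_5 = 3/8


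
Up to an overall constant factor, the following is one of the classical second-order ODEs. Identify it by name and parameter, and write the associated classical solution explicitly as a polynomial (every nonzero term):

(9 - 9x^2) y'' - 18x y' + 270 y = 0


All three coefficients share the factor 9; dividing through by 9 gives  (1 - x^2) y'' - 2x y' + 30 y = 0.
This matches the Legendre equation (1 - x^2) y'' - 2x y' + n(n+1) y = 0 (note the -2x y' term) with n(n+1) = 30, so n = 5; the polynomial solution is P_5(x).
With y = sum_k a_k x^k, matching x^k gives (k+2)(k+1) a_{k+2} = [k(k+1) - n(n+1)] a_k = (k - 5)(k + 6) a_k. The right side vanishes at k = 5, so the series with the parity of 5 terminates at degree 5.
Standard normalization (P_n(1) = 1): leading coefficient (2n)!/(2^n (n!)^2) = 3628800/(32*14400) = 63/8, so a_5 = 63/8. Work downward with a_k = (k+1)(k+2) a_{k+2} / ((k - 5)(k + 6)):
  a_3 = (4)(5)(63/8) / ((3 - 5)(3 + 6)) = (315/2)/(-18) = -35/4
  a_1 = (2)(3)(-35/4) / ((1 - 5)(1 + 6)) = (-105/2)/(-28) = 15/8
Hence P_5(x) = 63 x^5/8 - 35 x^3/4 + 15 x/8.

P_5(x); series = 63 x^5/8 - 35 x^3/4 + 15 x/8


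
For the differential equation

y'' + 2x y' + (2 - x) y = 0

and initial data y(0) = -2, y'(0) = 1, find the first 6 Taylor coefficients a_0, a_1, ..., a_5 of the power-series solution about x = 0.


Ansatz: y(x) = sum_{n>=0} a_n x^n, so y'(x) = sum_{n>=1} n a_n x^(n-1) and y''(x) = sum_{n>=2} n(n-1) a_n x^(n-2).
Substitute into P(x) y'' + Q(x) y' + R(x) y = 0 with P(x) = 1, Q(x) = 2x, R(x) = 2 - x, and match powers of x.
Initial conditions: a_0 = -2, a_1 = 1.
Setting the coefficient of each power of x to zero and solving order by order (substituting the coefficients already found):
  x^0: 2 a_2 + 2 a_0 = 0  ->  2 a_2 = -2 a_0 = 4  ->  a_2 = 2
  x^1: 6 a_3 + 4 a_1 - a_0 = 0  ->  6 a_3 = -4 a_1 + a_0 = -6  ->  a_3 = -1
  x^2: 12 a_4 + 6 a_2 - a_1 = 0  ->  12 a_4 = -6 a_2 + a_1 = -11  ->  a_4 = -11/12
  x^3: 20 a_5 + 8 a_3 - a_2 = 0  ->  20 a_5 = -8 a_3 + a_2 = 10  ->  a_5 = 1/2
Truncated series: y(x) = -2 + x + 2 x^2 - x^3 - (11/12) x^4 + (1/2) x^5 + O(x^6).

a_0 = -2; a_1 = 1; a_2 = 2; a_3 = -1; a_4 = -11/12; a_5 = 1/2


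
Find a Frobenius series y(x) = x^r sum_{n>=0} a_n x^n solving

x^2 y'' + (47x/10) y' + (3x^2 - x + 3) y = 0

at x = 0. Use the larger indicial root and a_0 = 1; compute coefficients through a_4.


Write in Frobenius form y'' + (p(x)/x) y' + (q(x)/x^2) y = 0:
  p(x) = 47/10,  q(x) = 3x^2 - x + 3.
Indicial equation: r(r-1) + (47/10) r + (3) = 0 -> roots r_1 = -6/5, r_2 = -5/2.
Take r = r_1 = -6/5. Let y(x) = x^r sum_{n>=0} a_n x^n with a_0 = 1.
Substitute y = x^r sum a_n x^n and match x^{r+n}. The recurrence is
  D(n) a_n - 1 a_{n-1} + 3 a_{n-2} = 0,  where D(n) = (r+n)(r+n-1) + (47/10)(r+n) + (3).
  a_n = [1 a_{n-1} - 3 a_{n-2}] / D(n).
Since the indicial polynomial factors as (r - r_1)(r - r_2), D(n) = (r_1 + n - r_1)(r_1 + n - r_2) = n(n + 13/10).
Evaluating step by step (a_0 = 1):
  n = 1: D(1) = 1(1 + 13/10) = 23/10; numerator = 1(1) = 1; a_1 = (1)/(23/10) = 10/23
  n = 2: D(2) = 2(2 + 13/10) = 33/5; numerator = 1(10/23) - 3(1) = -59/23; a_2 = (-59/23)/(33/5) = -295/759
  n = 3: D(3) = 3(3 + 13/10) = 129/10; numerator = 1(-295/759) - 3(10/23) = -1285/759; a_3 = (-1285/759)/(129/10) = -12850/97911
  n = 4: D(4) = 4(4 + 13/10) = 106/5; numerator = 1(-12850/97911) - 3(-295/759) = 4405/4257; a_4 = (4405/4257)/(106/5) = 22025/451242

r = -6/5; a_0 = 1; a_1 = 10/23; a_2 = -295/759; a_3 = -12850/97911; a_4 = 22025/451242


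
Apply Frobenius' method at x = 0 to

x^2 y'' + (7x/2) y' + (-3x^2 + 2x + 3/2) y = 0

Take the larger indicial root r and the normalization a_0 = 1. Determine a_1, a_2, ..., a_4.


Write in Frobenius form y'' + (p(x)/x) y' + (q(x)/x^2) y = 0:
  p(x) = 7/2,  q(x) = -3x^2 + 2x + 3/2.
Indicial equation: r(r-1) + (7/2) r + (3/2) = 0 -> roots r_1 = -1, r_2 = -3/2.
Take r = r_1 = -1. Let y(x) = x^r sum_{n>=0} a_n x^n with a_0 = 1.
Substitute y = x^r sum a_n x^n and match x^{r+n}. The recurrence is
  D(n) a_n + 2 a_{n-1} - 3 a_{n-2} = 0,  where D(n) = (r+n)(r+n-1) + (7/2)(r+n) + (3/2).
  a_n = [-2 a_{n-1} + 3 a_{n-2}] / D(n).
Since the indicial polynomial factors as (r - r_1)(r - r_2), D(n) = (r_1 + n - r_1)(r_1 + n - r_2) = n(n + 1/2).
Evaluating step by step (a_0 = 1):
  n = 1: D(1) = 1(1 + 1/2) = 3/2; numerator = -2(1) = -2; a_1 = (-2)/(3/2) = -4/3
  n = 2: D(2) = 2(2 + 1/2) = 5; numerator = -2(-4/3) + 3(1) = 17/3; a_2 = (17/3)/(5) = 17/15
  n = 3: D(3) = 3(3 + 1/2) = 21/2; numerator = -2(17/15) + 3(-4/3) = -94/15; a_3 = (-94/15)/(21/2) = -188/315
  n = 4: D(4) = 4(4 + 1/2) = 18; numerator = -2(-188/315) + 3(17/15) = 1447/315; a_4 = (1447/315)/(18) = 1447/5670

r = -1; a_0 = 1; a_1 = -4/3; a_2 = 17/15; a_3 = -188/315; a_4 = 1447/5670


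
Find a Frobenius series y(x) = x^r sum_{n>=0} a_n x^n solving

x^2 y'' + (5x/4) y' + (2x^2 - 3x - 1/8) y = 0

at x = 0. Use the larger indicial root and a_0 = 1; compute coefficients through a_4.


Write in Frobenius form y'' + (p(x)/x) y' + (q(x)/x^2) y = 0:
  p(x) = 5/4,  q(x) = 2x^2 - 3x - 1/8.
Indicial equation: r(r-1) + (5/4) r + (-1/8) = 0 -> roots r_1 = 1/4, r_2 = -1/2.
Take r = r_1 = 1/4. Let y(x) = x^r sum_{n>=0} a_n x^n with a_0 = 1.
Substitute y = x^r sum a_n x^n and match x^{r+n}. The recurrence is
  D(n) a_n - 3 a_{n-1} + 2 a_{n-2} = 0,  where D(n) = (r+n)(r+n-1) + (5/4)(r+n) + (-1/8).
  a_n = [3 a_{n-1} - 2 a_{n-2}] / D(n).
Since the indicial polynomial factors as (r - r_1)(r - r_2), D(n) = (r_1 + n - r_1)(r_1 + n - r_2) = n(n + 3/4).
Evaluating step by step (a_0 = 1):
  n = 1: D(1) = 1(1 + 3/4) = 7/4; numerator = 3(1) = 3; a_1 = (3)/(7/4) = 12/7
  n = 2: D(2) = 2(2 + 3/4) = 11/2; numerator = 3(12/7) - 2(1) = 22/7; a_2 = (22/7)/(11/2) = 4/7
  n = 3: D(3) = 3(3 + 3/4) = 45/4; numerator = 3(4/7) - 2(12/7) = -12/7; a_3 = (-12/7)/(45/4) = -16/105
  n = 4: D(4) = 4(4 + 3/4) = 19; numerator = 3(-16/105) - 2(4/7) = -8/5; a_4 = (-8/5)/(19) = -8/95

r = 1/4; a_0 = 1; a_1 = 12/7; a_2 = 4/7; a_3 = -16/105; a_4 = -8/95


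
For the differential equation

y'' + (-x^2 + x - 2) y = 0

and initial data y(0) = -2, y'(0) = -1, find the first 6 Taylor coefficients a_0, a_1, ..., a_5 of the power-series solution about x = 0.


Ansatz: y(x) = sum_{n>=0} a_n x^n, so y'(x) = sum_{n>=1} n a_n x^(n-1) and y''(x) = sum_{n>=2} n(n-1) a_n x^(n-2).
Substitute into P(x) y'' + Q(x) y' + R(x) y = 0 with P(x) = 1, Q(x) = 0, R(x) = -x^2 + x - 2, and match powers of x.
Initial conditions: a_0 = -2, a_1 = -1.
Setting the coefficient of each power of x to zero and solving order by order (substituting the coefficients already found):
  x^0: 2 a_2 - 2 a_0 = 0  ->  2 a_2 = 2 a_0 = -4  ->  a_2 = -2
  x^1: 6 a_3 - 2 a_1 + a_0 = 0  ->  6 a_3 = 2 a_1 - a_0 = 0  ->  a_3 = 0
  x^2: 12 a_4 - 2 a_2 + a_1 - a_0 = 0  ->  12 a_4 = 2 a_2 - a_1 + a_0 = -5  ->  a_4 = -5/12
  x^3: 20 a_5 - 2 a_3 + a_2 - a_1 = 0  ->  20 a_5 = 2 a_3 - a_2 + a_1 = 1  ->  a_5 = 1/20
Truncated series: y(x) = -2 - x - 2 x^2 - (5/12) x^4 + (1/20) x^5 + O(x^6).

a_0 = -2; a_1 = -1; a_2 = -2; a_3 = 0; a_4 = -5/12; a_5 = 1/20


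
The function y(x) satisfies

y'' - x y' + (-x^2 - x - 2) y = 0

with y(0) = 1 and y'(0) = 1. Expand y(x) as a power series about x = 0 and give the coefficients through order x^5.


Ansatz: y(x) = sum_{n>=0} a_n x^n, so y'(x) = sum_{n>=1} n a_n x^(n-1) and y''(x) = sum_{n>=2} n(n-1) a_n x^(n-2).
Substitute into P(x) y'' + Q(x) y' + R(x) y = 0 with P(x) = 1, Q(x) = -x, R(x) = -x^2 - x - 2, and match powers of x.
Initial conditions: a_0 = 1, a_1 = 1.
Setting the coefficient of each power of x to zero and solving order by order (substituting the coefficients already found):
  x^0: 2 a_2 - 2 a_0 = 0  ->  2 a_2 = 2 a_0 = 2  ->  a_2 = 1
  x^1: 6 a_3 - 3 a_1 - a_0 = 0  ->  6 a_3 = 3 a_1 + a_0 = 4  ->  a_3 = 2/3
  x^2: 12 a_4 - 4 a_2 - a_1 - a_0 = 0  ->  12 a_4 = 4 a_2 + a_1 + a_0 = 6  ->  a_4 = 1/2
  x^3: 20 a_5 - 5 a_3 - a_2 - a_1 = 0  ->  20 a_5 = 5 a_3 + a_2 + a_1 = 16/3  ->  a_5 = 4/15
Truncated series: y(x) = 1 + x + x^2 + (2/3) x^3 + (1/2) x^4 + (4/15) x^5 + O(x^6).

a_0 = 1; a_1 = 1; a_2 = 1; a_3 = 2/3; a_4 = 1/2; a_5 = 4/15


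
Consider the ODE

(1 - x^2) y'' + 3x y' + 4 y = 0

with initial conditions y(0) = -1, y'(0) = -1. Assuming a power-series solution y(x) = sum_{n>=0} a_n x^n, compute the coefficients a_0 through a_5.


Ansatz: y(x) = sum_{n>=0} a_n x^n, so y'(x) = sum_{n>=1} n a_n x^(n-1) and y''(x) = sum_{n>=2} n(n-1) a_n x^(n-2).
Substitute into P(x) y'' + Q(x) y' + R(x) y = 0 with P(x) = 1 - x^2, Q(x) = 3x, R(x) = 4, and match powers of x.
Initial conditions: a_0 = -1, a_1 = -1.
Setting the coefficient of each power of x to zero and solving order by order (substituting the coefficients already found):
  x^0: 2 a_2 + 4 a_0 = 0  ->  2 a_2 = -4 a_0 = 4  ->  a_2 = 2
  x^1: 6 a_3 + 7 a_1 = 0  ->  6 a_3 = -7 a_1 = 7  ->  a_3 = 7/6
  x^2: 12 a_4 + 8 a_2 = 0  ->  12 a_4 = -8 a_2 = -16  ->  a_4 = -4/3
  x^3: 20 a_5 + 7 a_3 = 0  ->  20 a_5 = -7 a_3 = -49/6  ->  a_5 = -49/120
Truncated series: y(x) = -1 - x + 2 x^2 + (7/6) x^3 - (4/3) x^4 - (49/120) x^5 + O(x^6).

a_0 = -1; a_1 = -1; a_2 = 2; a_3 = 7/6; a_4 = -4/3; a_5 = -49/120


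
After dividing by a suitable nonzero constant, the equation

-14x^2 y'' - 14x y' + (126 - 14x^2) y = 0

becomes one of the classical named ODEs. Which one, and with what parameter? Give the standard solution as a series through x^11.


All three coefficients share the factor -14; dividing through by -14 gives  x^2 y'' + x y' + (x^2 - 9) y = 0.
This matches the Bessel equation x^2 y'' + x y' + (x^2 - nu^2) y = 0 with nu^2 = 9, so nu = 3; the solution bounded at x = 0 is J_3(x).
Frobenius at x = 0: indicial roots ±nu; for r = nu the recurrence k(k + 2nu) c_k = -c_{k-2} gives the standard series J_nu(x) = sum_{k>=0} (-1)^k / (k! (k+nu)!) (x/2)^(2k+nu). Evaluate the first 5 terms:
  k = 0: (-1)^0 / (0! * 3! * 2^3) x^3 = 1/(1*6*8) x^3 = (1/48) x^3
  k = 1: (-1)^1 / (1! * 4! * 2^5) x^5 = -1/(1*24*32) x^5 = (-1/768) x^5
  k = 2: (-1)^2 / (2! * 5! * 2^7) x^7 = 1/(2*120*128) x^7 = (1/30720) x^7
  k = 3: (-1)^3 / (3! * 6! * 2^9) x^9 = -1/(6*720*512) x^9 = (-1/2211840) x^9
  k = 4: (-1)^4 / (4! * 7! * 2^11) x^11 = 1/(24*5040*2048) x^11 = (1/247726080) x^11
Hence J_3(x) = x^11/247726080 - x^9/2211840 + x^7/30720 - x^5/768 + x^3/48 + ....

J_3(x); series = x^11/247726080 - x^9/2211840 + x^7/30720 - x^5/768 + x^3/48


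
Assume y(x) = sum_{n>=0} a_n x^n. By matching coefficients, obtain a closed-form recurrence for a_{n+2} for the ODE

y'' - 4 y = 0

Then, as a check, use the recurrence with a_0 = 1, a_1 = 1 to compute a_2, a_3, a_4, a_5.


Substitute y = sum_n a_n x^n into y'' + (const) y = 0.
y''(x) = sum_{n>=0} (n+2)(n+1) a_{n+2} x^n.
The ODE becomes sum_n [(n+2)(n+1) a_{n+2} - 4 a_n] x^n = 0.
Setting each coefficient to zero gives the recurrence:
  (n+2)(n+1) a_{n+2} - 4 a_n = 0,
  a_{n+2} = 4 / ((n+1)(n+2)) a_n.

Check with a_0 = 1, a_1 = 1 (apply the recurrence for n = 0, 1, 2, 3): a_0 = 1, a_1 = 1, a_2 = 2, a_3 = 2/3, a_4 = 2/3, a_5 = 2/15.

a_{n+2} = 4/((n+1)(n+2)) * a_n; check: a_0 = 1, a_1 = 1, a_2 = 2, a_3 = 2/3, a_4 = 2/3, a_5 = 2/15


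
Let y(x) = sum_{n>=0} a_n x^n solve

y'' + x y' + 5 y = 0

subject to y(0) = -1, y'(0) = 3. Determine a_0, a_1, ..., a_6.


Ansatz: y(x) = sum_{n>=0} a_n x^n, so y'(x) = sum_{n>=1} n a_n x^(n-1) and y''(x) = sum_{n>=2} n(n-1) a_n x^(n-2).
Substitute into P(x) y'' + Q(x) y' + R(x) y = 0 with P(x) = 1, Q(x) = x, R(x) = 5, and match powers of x.
Initial conditions: a_0 = -1, a_1 = 3.
Setting the coefficient of each power of x to zero and solving order by order (substituting the coefficients already found):
  x^0: 2 a_2 + 5 a_0 = 0  ->  2 a_2 = -5 a_0 = 5  ->  a_2 = 5/2
  x^1: 6 a_3 + 6 a_1 = 0  ->  6 a_3 = -6 a_1 = -18  ->  a_3 = -3
  x^2: 12 a_4 + 7 a_2 = 0  ->  12 a_4 = -7 a_2 = -35/2  ->  a_4 = -35/24
  x^3: 20 a_5 + 8 a_3 = 0  ->  20 a_5 = -8 a_3 = 24  ->  a_5 = 6/5
  x^4: 30 a_6 + 9 a_4 = 0  ->  30 a_6 = -9 a_4 = 105/8  ->  a_6 = 7/16
Truncated series: y(x) = -1 + 3 x + (5/2) x^2 - 3 x^3 - (35/24) x^4 + (6/5) x^5 + (7/16) x^6 + O(x^7).

a_0 = -1; a_1 = 3; a_2 = 5/2; a_3 = -3; a_4 = -35/24; a_5 = 6/5; a_6 = 7/16


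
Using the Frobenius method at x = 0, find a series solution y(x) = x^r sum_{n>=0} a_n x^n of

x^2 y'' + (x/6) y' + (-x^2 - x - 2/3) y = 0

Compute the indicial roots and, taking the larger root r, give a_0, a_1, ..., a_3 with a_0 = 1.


Write in Frobenius form y'' + (p(x)/x) y' + (q(x)/x^2) y = 0:
  p(x) = 1/6,  q(x) = -x^2 - x - 2/3.
Indicial equation: r(r-1) + (1/6) r + (-2/3) = 0 -> roots r_1 = 4/3, r_2 = -1/2.
Take r = r_1 = 4/3. Let y(x) = x^r sum_{n>=0} a_n x^n with a_0 = 1.
Substitute y = x^r sum a_n x^n and match x^{r+n}. The recurrence is
  D(n) a_n - 1 a_{n-1} - 1 a_{n-2} = 0,  where D(n) = (r+n)(r+n-1) + (1/6)(r+n) + (-2/3).
  a_n = [1 a_{n-1} + 1 a_{n-2}] / D(n).
Since the indicial polynomial factors as (r - r_1)(r - r_2), D(n) = (r_1 + n - r_1)(r_1 + n - r_2) = n(n + 11/6).
Evaluating step by step (a_0 = 1):
  n = 1: D(1) = 1(1 + 11/6) = 17/6; numerator = 1(1) = 1; a_1 = (1)/(17/6) = 6/17
  n = 2: D(2) = 2(2 + 11/6) = 23/3; numerator = 1(6/17) + 1(1) = 23/17; a_2 = (23/17)/(23/3) = 3/17
  n = 3: D(3) = 3(3 + 11/6) = 29/2; numerator = 1(3/17) + 1(6/17) = 9/17; a_3 = (9/17)/(29/2) = 18/493

r = 4/3; a_0 = 1; a_1 = 6/17; a_2 = 3/17; a_3 = 18/493


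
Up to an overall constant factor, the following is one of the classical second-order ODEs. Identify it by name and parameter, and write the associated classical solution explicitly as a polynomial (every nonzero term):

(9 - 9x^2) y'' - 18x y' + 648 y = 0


All three coefficients share the factor 9; dividing through by 9 gives  (1 - x^2) y'' - 2x y' + 72 y = 0.
This matches the Legendre equation (1 - x^2) y'' - 2x y' + n(n+1) y = 0 (note the -2x y' term) with n(n+1) = 72, so n = 8; the polynomial solution is P_8(x).
With y = sum_k a_k x^k, matching x^k gives (k+2)(k+1) a_{k+2} = [k(k+1) - n(n+1)] a_k = (k - 8)(k + 9) a_k. The right side vanishes at k = 8, so the series with the parity of 8 terminates at degree 8.
Standard normalization (P_n(1) = 1): leading coefficient (2n)!/(2^n (n!)^2) = 20922789888000/(256*1625702400) = 6435/128, so a_8 = 6435/128. Work downward with a_k = (k+1)(k+2) a_{k+2} / ((k - 8)(k + 9)):
  a_6 = (7)(8)(6435/128) / ((6 - 8)(6 + 9)) = (45045/16)/(-30) = -3003/32
  a_4 = (5)(6)(-3003/32) / ((4 - 8)(4 + 9)) = (-45045/16)/(-52) = 3465/64
  a_2 = (3)(4)(3465/64) / ((2 - 8)(2 + 9)) = (10395/16)/(-66) = -315/32
  a_0 = (1)(2)(-315/32) / ((0 - 8)(0 + 9)) = (-315/16)/(-72) = 35/128
Hence P_8(x) = 6435 x^8/128 - 3003 x^6/32 + 3465 x^4/64 - 315 x^2/32 + 35/128.

P_8(x); series = 6435 x^8/128 - 3003 x^6/32 + 3465 x^4/64 - 315 x^2/32 + 35/128
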